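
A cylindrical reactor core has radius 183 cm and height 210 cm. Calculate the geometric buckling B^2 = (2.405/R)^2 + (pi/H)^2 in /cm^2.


B^2 = (2.405/R)^2 + (pi/H)^2
B^2 = (2.405/183)^2 + (pi/210)^2
B^2 = 3.9651e-04 /cm^2

3.9651e-04


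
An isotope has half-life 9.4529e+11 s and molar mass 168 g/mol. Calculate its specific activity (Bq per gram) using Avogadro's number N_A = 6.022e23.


lambda = ln(2) / t_half = ln(2) / 9.4529e+11 = 7.332641e-13 /s
SA = lambda * N_A / M
SA = 7.332641e-13 * 6.022e23 / 168
SA = 2.6284e+09 Bq/g

2.6284e+09


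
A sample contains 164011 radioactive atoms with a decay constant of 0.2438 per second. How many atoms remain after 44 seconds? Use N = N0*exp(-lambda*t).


N = N0 * exp(-lambda * t)
N = 164011 * exp(-0.2438 * 44)
N = 3.5984

3.5984


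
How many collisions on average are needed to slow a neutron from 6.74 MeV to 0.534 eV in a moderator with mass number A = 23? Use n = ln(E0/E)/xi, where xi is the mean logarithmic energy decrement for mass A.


xi = 1 + (A-1)^2/(2A)*ln((A-1)/(A+1)) = 0.08448899 (for A = 23)
n = ln(E0/E) / xi
n = ln(6.74e6 / 0.534) / 0.08448899
n = ln(1.262172e+07) / 0.08448899 = 193.53

193.53


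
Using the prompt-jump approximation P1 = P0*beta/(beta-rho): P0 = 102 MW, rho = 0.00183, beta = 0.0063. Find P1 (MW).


P1/P0 = beta / (beta - rho)
P1/P0 = 0.0063 / (0.0063 - 0.00183) = 1.409396
P1 = 102 * 1.409396 = 143.76 MW

143.76


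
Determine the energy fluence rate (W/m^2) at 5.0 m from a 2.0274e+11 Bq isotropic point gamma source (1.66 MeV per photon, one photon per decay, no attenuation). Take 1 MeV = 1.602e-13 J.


psi = A * E * 1.602e-13 / (4*pi*r^2)
psi = 2.0274e+11 * 1.66 * 1.602e-13 / (4*pi*5.0^2)
psi = 1.7162e-04 W/m^2

1.7162e-04


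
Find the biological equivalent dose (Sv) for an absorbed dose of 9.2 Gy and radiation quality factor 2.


H = D * Q
H = 9.2 * 2
H = 18.400 Sv

18.400


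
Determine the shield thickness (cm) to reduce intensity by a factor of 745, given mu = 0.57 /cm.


x = ln(factor) / mu
x = ln(745) / 0.57
x = 11.602 cm

11.602


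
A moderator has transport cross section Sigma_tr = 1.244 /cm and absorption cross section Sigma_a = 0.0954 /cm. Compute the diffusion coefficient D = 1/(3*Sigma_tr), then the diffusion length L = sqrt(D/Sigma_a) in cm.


D = 1 / (3 * Sigma_tr) = 1 / (3 * 1.244) = 0.2679528 cm
L = sqrt(D / Sigma_a)
L = sqrt(0.2679528 / 0.0954)
L = 1.6759 cm

1.6759


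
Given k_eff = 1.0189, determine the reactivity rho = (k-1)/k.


rho = (k_eff - 1) / k_eff
rho = (1.0189 - 1) / 1.0189
rho = 0.018549

0.018549


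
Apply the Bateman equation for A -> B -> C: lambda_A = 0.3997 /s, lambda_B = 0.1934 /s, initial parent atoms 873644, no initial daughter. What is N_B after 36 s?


N_B(t) = lambda_A * N_A0 / (lambda_B - lambda_A) * [exp(-lambda_A*t) - exp(-lambda_B*t)]
exp(-0.3997*36) = 5.634428e-07; exp(-0.1934*36) = 9.468215e-04
N_B = 0.3997 * 873644 / (0.1934 - 0.3997) * (5.634428e-07 - 9.468215e-04)
N_B = 1601.7

1601.7


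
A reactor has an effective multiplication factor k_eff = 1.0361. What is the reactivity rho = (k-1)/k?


rho = (k_eff - 1) / k_eff
rho = (1.0361 - 1) / 1.0361
rho = 0.034842

0.034842


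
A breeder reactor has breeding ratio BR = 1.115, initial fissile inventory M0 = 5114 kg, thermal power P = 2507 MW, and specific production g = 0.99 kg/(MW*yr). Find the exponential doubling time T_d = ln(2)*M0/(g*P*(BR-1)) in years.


Breeding gain G = BR - 1 = 1.115 - 1 = 0.115
Fissile production rate = g * P * G = 0.99 * 2507 * 0.115 = 285.42195 kg/yr
T_d = ln(2) * M0 / (g * P * G)
T_d = ln(2) * 5114 / 285.42195 = 12.419 yr

12.419


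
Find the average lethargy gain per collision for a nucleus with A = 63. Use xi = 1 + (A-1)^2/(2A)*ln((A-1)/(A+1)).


xi = 1 + (A-1)^2/(2A) * ln((A-1)/(A+1))
xi = 1 + (63-1)^2/(2*63) * ln((63-1)/(63 +1))
xi = 0.031413

0.031413


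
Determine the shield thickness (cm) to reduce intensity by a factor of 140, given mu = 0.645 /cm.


x = ln(factor) / mu
x = ln(140) / 0.645
x = 7.6615 cm

7.6615


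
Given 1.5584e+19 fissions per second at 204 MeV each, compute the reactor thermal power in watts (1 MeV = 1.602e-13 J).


P = fission_rate * E_MeV * 1.602e-13
P = 1.5584e+19 * 204 * 1.602e-13
P = 5.0930e+08 W

5.0930e+08


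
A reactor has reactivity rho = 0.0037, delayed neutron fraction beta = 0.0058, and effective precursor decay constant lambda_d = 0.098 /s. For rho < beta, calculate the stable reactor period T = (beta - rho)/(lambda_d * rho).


T = (beta - rho) / (lambda_d * rho)
T = (0.0058 - 0.0037) / (0.098 * 0.0037)
T = 5.7915 s

5.7915


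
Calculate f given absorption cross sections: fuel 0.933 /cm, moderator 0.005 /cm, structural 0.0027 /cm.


f = Sigma_a_fuel / (Sigma_a_fuel + Sigma_a_mod + Sigma_a_other)
f = 0.933 / (0.933 + 0.005 + 0.0027)
f = 0.99181

0.99181


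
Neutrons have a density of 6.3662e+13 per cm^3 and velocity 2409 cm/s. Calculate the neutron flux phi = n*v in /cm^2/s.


phi = n * v
phi = 6.3662e+13 * 2409
phi = 1.5336e+17 /cm^2/s

1.5336e+17


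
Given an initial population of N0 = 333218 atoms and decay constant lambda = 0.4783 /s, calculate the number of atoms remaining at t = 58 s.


N = N0 * exp(-lambda * t)
N = 333218 * exp(-0.4783 * 58)
N = 2.9839e-07

2.9839e-07


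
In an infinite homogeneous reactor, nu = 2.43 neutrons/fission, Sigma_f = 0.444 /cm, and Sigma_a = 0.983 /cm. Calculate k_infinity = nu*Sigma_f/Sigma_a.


k_inf = nu * Sigma_f / Sigma_a
k_inf = 2.43 * 0.444 / 0.983
k_inf = 1.0976

1.0976


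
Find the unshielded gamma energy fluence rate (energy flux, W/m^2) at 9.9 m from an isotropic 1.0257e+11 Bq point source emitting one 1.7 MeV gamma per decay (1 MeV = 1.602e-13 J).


psi = A * E * 1.602e-13 / (4*pi*r^2)
psi = 1.0257e+11 * 1.7 * 1.602e-13 / (4*pi*9.9^2)
psi = 2.2680e-05 W/m^2

2.2680e-05


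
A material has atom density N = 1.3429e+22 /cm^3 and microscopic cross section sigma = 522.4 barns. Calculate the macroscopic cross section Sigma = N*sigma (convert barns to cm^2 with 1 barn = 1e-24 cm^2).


Sigma = N * sigma_barns * 1e-24
Sigma = 1.3429e+22 * 522.4 * 1e-24
Sigma = 7.0153 /cm

7.0153


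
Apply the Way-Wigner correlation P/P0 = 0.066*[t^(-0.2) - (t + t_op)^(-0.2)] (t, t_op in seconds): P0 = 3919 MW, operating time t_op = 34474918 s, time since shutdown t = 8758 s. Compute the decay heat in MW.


P/P0 = 0.066 * [t^(-0.2) - (t + t_op)^(-0.2)]
P/P0 = 0.066 * [8758^(-0.2) - (8758 + 34474918)^(-0.2)]
P/P0 = 0.066 * [0.1627493 - 0.03107973] = 0.008690192
P = 3919 * 0.008690192 = 34.057 MW

34.057


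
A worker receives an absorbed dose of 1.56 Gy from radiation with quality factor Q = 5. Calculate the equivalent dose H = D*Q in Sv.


H = D * Q
H = 1.56 * 5
H = 7.8000 Sv

7.8000


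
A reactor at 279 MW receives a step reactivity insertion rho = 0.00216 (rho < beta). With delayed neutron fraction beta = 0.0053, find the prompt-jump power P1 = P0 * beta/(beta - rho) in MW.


P1/P0 = beta / (beta - rho)
P1/P0 = 0.0053 / (0.0053 - 0.00216) = 1.687898
P1 = 279 * 1.687898 = 470.92 MW

470.92


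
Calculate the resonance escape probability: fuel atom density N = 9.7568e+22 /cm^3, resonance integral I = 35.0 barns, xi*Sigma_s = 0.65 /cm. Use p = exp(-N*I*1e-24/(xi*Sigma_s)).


p = exp(-N * I * 1e-24 / (xi*Sigma_s))
p = exp(-9.7568e+22 * 35.0 * 1e-24 / 0.65)
p = 0.0052283

0.0052283


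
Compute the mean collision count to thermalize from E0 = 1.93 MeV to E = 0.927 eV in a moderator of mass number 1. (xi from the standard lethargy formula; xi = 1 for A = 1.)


xi = 1 + (A-1)^2/(2A)*ln((A-1)/(A+1)) = 1 (for A = 1)
n = ln(E0/E) / xi
n = ln(1.93e6 / 0.927) / 1
n = ln(2.081985e+06) / 1 = 14.549

14.549


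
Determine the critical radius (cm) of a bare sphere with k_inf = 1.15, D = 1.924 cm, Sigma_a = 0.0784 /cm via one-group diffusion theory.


L^2 = D / Sigma_a = 1.924 / 0.0784 = 24.54082 cm^2
B_m^2 = (k_inf - 1) / L^2 = (1.15 - 1) / 24.54082 = 0.006112265 /cm^2
For a bare sphere: B_g = pi/R, so R_c = pi / sqrt(B_m^2)
R_c = pi / sqrt(0.006112265) = 40.184 cm

40.184


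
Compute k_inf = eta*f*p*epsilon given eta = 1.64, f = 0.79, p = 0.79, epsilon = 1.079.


k_inf = eta * f * p * epsilon
k_inf = 1.64 * 0.79 * 0.79 * 1.079
k_inf = 1.1044

1.1044


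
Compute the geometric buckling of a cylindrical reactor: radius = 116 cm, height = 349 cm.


B^2 = (2.405/R)^2 + (pi/H)^2
B^2 = (2.405/116)^2 + (pi/349)^2
B^2 = 5.1088e-04 /cm^2

5.1088e-04


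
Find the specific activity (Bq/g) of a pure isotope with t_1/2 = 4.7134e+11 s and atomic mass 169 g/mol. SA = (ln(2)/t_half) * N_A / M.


lambda = ln(2) / t_half = ln(2) / 4.7134e+11 = 1.470588e-12 /s
SA = lambda * N_A / M
SA = 1.470588e-12 * 6.022e23 / 169
SA = 5.2402e+09 Bq/g

5.2402e+09


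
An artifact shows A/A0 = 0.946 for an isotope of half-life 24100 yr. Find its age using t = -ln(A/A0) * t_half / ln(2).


lambda = ln(2) / t_half = ln(2) / 24100 = 2.876129e-05 /yr
t = -ln(A/A0) / lambda
t = -ln(0.946) / 2.876129e-05
t = 1930.1 yr

1930.1


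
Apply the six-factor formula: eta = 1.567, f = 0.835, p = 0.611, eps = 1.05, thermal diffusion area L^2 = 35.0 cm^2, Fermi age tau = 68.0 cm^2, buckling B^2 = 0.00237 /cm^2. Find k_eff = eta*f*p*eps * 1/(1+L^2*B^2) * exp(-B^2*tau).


k_inf = eta*f*p*eps = 1.567*0.835*0.611*1.05 = 0.8394329
P_TNL = 1/(1 + L^2*B^2) = 1/(1 + 35.0*0.00237) = 0.9234037
P_FNL = exp(-B^2*tau) = exp(-0.00237*68.0) = 0.8511559
k_eff = k_inf * P_TNL * P_FNL = 0.8394329 * 0.9234037 * 0.8511559
k_eff = 0.65976

0.65976


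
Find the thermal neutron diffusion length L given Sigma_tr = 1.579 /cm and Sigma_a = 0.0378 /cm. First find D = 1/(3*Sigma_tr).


D = 1 / (3 * Sigma_tr) = 1 / (3 * 1.579) = 0.2111041 cm
L = sqrt(D / Sigma_a)
L = sqrt(0.2111041 / 0.0378)
L = 2.3632 cm

2.3632


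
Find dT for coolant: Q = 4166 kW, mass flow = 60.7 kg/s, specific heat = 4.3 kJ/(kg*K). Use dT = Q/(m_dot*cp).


dT = Q / (m_dot * cp)
dT = 4166 / (60.7 * 4.3)
dT = 15.961 C

15.961


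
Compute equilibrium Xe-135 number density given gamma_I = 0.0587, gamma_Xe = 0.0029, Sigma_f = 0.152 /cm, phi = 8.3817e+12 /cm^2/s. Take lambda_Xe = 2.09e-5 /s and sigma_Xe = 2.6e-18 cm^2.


Xe_eq = (gamma_I + gamma_Xe) * Sigma_f * phi / (lambda_Xe + sigma_Xe * phi)
Numerator = (0.0587 + 0.0029) * 0.152 * 8.3817e+12 = 7.847953e+10
Denominator = 2.09e-5 + 2.6e-18 * 8.3817e+12 = 4.269242e-05
Xe_eq = 7.847953e+10 / 4.269242e-05 = 1.8383e+15 /cm^3

1.8383e+15


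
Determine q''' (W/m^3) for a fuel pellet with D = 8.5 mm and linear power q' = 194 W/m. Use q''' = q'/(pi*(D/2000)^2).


r = D / 2 / 1000 = 8.5 / 2 / 1000 = 0.00425 m
q''' = q' / (pi * r^2)
q''' = 194 / (pi * 0.00425^2)
q''' = 3.4188e+06 W/m^3

3.4188e+06


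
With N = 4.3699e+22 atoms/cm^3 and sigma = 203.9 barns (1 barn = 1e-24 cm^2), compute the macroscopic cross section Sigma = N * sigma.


Sigma = N * sigma_barns * 1e-24
Sigma = 4.3699e+22 * 203.9 * 1e-24
Sigma = 8.9102 /cm

8.9102


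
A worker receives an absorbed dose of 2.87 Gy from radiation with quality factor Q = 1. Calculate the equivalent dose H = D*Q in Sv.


H = D * Q
H = 2.87 * 1
H = 2.8700 Sv

2.8700


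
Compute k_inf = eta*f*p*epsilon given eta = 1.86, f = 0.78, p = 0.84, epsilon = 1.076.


k_inf = eta * f * p * epsilon
k_inf = 1.86 * 0.78 * 0.84 * 1.076
k_inf = 1.3113

1.3113


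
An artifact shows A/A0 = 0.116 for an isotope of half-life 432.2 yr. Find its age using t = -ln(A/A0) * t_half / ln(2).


lambda = ln(2) / t_half = ln(2) / 432.2 = 0.001603765 /yr
t = -ln(A/A0) / lambda
t = -ln(0.116) / 0.001603765
t = 1343.2 yr

1343.2


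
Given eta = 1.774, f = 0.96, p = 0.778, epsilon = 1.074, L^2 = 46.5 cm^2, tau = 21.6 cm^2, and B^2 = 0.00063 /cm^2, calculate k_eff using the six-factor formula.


k_inf = eta*f*p*eps = 1.774*0.96*0.778*1.074 = 1.423013
P_TNL = 1/(1 + L^2*B^2) = 1/(1 + 46.5*0.00063) = 0.9715388
P_FNL = exp(-B^2*tau) = exp(-0.00063*21.6) = 0.9864842
k_eff = k_inf * P_TNL * P_FNL = 1.423013 * 0.9715388 * 0.9864842
k_eff = 1.3638

1.3638


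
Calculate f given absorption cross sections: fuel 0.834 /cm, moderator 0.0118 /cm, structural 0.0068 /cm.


f = Sigma_a_fuel / (Sigma_a_fuel + Sigma_a_mod + Sigma_a_other)
f = 0.834 / (0.834 + 0.0118 + 0.0068)
f = 0.97818

0.97818


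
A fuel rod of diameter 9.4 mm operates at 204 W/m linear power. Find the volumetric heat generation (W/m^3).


r = D / 2 / 1000 = 9.4 / 2 / 1000 = 0.0047 m
q''' = q' / (pi * r^2)
q''' = 204 / (pi * 0.0047^2)
q''' = 2.9396e+06 W/m^3

2.9396e+06


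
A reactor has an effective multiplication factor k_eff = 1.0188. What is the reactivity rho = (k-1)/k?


rho = (k_eff - 1) / k_eff
rho = (1.0188 - 1) / 1.0188
rho = 0.018453

0.018453


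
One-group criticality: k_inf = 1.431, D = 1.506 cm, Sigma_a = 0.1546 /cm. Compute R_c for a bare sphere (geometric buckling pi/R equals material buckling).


L^2 = D / Sigma_a = 1.506 / 0.1546 = 9.741268 cm^2
B_m^2 = (k_inf - 1) / L^2 = (1.431 - 1) / 9.741268 = 0.04424475 /cm^2
For a bare sphere: B_g = pi/R, so R_c = pi / sqrt(B_m^2)
R_c = pi / sqrt(0.04424475) = 14.935 cm

14.935


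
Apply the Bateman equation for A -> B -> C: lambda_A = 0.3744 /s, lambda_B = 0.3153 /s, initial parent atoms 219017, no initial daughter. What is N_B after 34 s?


N_B(t) = lambda_A * N_A0 / (lambda_B - lambda_A) * [exp(-lambda_A*t) - exp(-lambda_B*t)]
exp(-0.3744*34) = 2.962136e-06; exp(-0.3153*34) = 2.209410e-05
N_B = 0.3744 * 219017 / (0.3153 - 0.3744) * (2.962136e-06 - 2.209410e-05)
N_B = 26.545

26.545


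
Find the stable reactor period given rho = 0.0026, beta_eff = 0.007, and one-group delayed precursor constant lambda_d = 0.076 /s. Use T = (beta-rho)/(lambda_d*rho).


T = (beta - rho) / (lambda_d * rho)
T = (0.007 - 0.0026) / (0.076 * 0.0026)
T = 22.267 s

22.267


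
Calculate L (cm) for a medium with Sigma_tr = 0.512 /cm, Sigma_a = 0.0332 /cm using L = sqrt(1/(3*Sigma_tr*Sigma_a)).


D = 1 / (3 * Sigma_tr) = 1 / (3 * 0.512) = 0.6510417 cm
L = sqrt(D / Sigma_a)
L = sqrt(0.6510417 / 0.0332)
L = 4.4283 cm

4.4283


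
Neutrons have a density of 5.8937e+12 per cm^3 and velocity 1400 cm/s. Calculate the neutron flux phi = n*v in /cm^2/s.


phi = n * v
phi = 5.8937e+12 * 1400
phi = 8.2512e+15 /cm^2/s

8.2512e+15


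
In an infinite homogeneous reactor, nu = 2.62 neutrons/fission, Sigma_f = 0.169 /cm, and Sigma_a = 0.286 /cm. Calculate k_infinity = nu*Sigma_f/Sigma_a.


k_inf = nu * Sigma_f / Sigma_a
k_inf = 2.62 * 0.169 / 0.286
k_inf = 1.5482

1.5482


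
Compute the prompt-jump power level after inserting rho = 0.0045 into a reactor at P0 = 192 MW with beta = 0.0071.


P1/P0 = beta / (beta - rho)
P1/P0 = 0.0071 / (0.0071 - 0.0045) = 2.730769
P1 = 192 * 2.730769 = 524.31 MW

524.31


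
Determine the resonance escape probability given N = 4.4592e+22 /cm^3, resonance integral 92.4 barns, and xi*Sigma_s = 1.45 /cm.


p = exp(-N * I * 1e-24 / (xi*Sigma_s))
p = exp(-4.4592e+22 * 92.4 * 1e-24 / 1.45)
p = 0.058333

0.058333


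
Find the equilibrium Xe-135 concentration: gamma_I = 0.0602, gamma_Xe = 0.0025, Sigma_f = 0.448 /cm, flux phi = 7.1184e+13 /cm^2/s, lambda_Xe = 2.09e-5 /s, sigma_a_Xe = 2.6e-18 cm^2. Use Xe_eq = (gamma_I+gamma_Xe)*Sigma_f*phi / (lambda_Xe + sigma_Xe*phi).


Xe_eq = (gamma_I + gamma_Xe) * Sigma_f * phi / (lambda_Xe + sigma_Xe * phi)
Numerator = (0.0602 + 0.0025) * 0.448 * 7.1184e+13 = 1.999530e+12
Denominator = 2.09e-5 + 2.6e-18 * 7.1184e+13 = 2.059784e-04
Xe_eq = 1.999530e+12 / 2.059784e-04 = 9.7075e+15 /cm^3

9.7075e+15


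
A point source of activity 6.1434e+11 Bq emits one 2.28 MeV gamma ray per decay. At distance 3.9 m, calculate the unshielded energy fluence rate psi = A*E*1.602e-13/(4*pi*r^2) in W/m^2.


psi = A * E * 1.602e-13 / (4*pi*r^2)
psi = 6.1434e+11 * 2.28 * 1.602e-13 / (4*pi*3.9^2)
psi = 0.0011740 W/m^2

0.0011740


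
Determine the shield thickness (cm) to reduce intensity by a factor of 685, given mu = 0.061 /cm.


x = ln(factor) / mu
x = ln(685) / 0.061
x = 107.04 cm

107.04


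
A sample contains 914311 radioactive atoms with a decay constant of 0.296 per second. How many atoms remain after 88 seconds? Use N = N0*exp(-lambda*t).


N = N0 * exp(-lambda * t)
N = 914311 * exp(-0.296 * 88)
N = 4.4524e-06

4.4524e-06


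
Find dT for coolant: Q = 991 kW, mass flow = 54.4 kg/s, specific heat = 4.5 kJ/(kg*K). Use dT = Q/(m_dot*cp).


dT = Q / (m_dot * cp)
dT = 991 / (54.4 * 4.5)
dT = 4.0482 C

4.0482


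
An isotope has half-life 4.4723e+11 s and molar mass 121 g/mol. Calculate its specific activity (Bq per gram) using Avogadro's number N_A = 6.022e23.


lambda = ln(2) / t_half = ln(2) / 4.4723e+11 = 1.549867e-12 /s
SA = lambda * N_A / M
SA = 1.549867e-12 * 6.022e23 / 121
SA = 7.7135e+09 Bq/g

7.7135e+09


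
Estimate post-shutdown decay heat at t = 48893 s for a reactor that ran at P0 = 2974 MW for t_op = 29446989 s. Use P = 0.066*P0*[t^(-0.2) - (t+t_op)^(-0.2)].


P/P0 = 0.066 * [t^(-0.2) - (t + t_op)^(-0.2)]
P/P0 = 0.066 * [48893^(-0.2) - (48893 + 29446989)^(-0.2)]
P/P0 = 0.066 * [0.1153853 - 0.03206622] = 0.005499059
P = 2974 * 0.005499059 = 16.354 MW

16.354


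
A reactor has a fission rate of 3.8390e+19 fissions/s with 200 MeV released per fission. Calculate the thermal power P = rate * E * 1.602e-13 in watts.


P = fission_rate * E_MeV * 1.602e-13
P = 3.8390e+19 * 200 * 1.602e-13
P = 1.2300e+09 W

1.2300e+09


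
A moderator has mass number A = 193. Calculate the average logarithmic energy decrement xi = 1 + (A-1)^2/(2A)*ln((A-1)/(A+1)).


xi = 1 + (A-1)^2/(2A) * ln((A-1)/(A+1))
xi = 1 + (193-1)^2/(2*193) * ln((193-1)/(193 +1))
xi = 0.010327

0.010327


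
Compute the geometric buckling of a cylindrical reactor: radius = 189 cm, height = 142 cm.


B^2 = (2.405/R)^2 + (pi/H)^2
B^2 = (2.405/189)^2 + (pi/142)^2
B^2 = 6.5139e-04 /cm^2

6.5139e-04


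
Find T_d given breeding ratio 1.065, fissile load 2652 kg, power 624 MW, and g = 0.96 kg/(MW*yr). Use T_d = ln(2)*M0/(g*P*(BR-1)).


Breeding gain G = BR - 1 = 1.065 - 1 = 0.065
Fissile production rate = g * P * G = 0.96 * 624 * 0.065 = 38.9376 kg/yr
T_d = ln(2) * M0 / (g * P * G)
T_d = ln(2) * 2652 / 38.9376 = 47.210 yr

47.210


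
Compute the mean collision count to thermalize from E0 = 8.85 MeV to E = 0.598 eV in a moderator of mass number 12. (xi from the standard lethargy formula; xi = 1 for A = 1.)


xi = 1 + (A-1)^2/(2A)*ln((A-1)/(A+1)) = 0.1577690 (for A = 12)
n = ln(E0/E) / xi
n = ln(8.85e6 / 0.598) / 0.1577690
n = ln(1.479933e+07) / 0.1577690 = 104.65

104.65


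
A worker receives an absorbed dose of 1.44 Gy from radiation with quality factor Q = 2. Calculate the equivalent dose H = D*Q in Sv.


H = D * Q
H = 1.44 * 2
H = 2.8800 Sv

2.8800


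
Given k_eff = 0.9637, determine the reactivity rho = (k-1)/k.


rho = (k_eff - 1) / k_eff
rho = (0.9637 - 1) / 0.9637
rho = -0.037667

-0.037667


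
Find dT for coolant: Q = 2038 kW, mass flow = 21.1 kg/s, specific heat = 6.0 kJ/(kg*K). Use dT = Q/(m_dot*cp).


dT = Q / (m_dot * cp)
dT = 2038 / (21.1 * 6.0)
dT = 16.098 C

16.098


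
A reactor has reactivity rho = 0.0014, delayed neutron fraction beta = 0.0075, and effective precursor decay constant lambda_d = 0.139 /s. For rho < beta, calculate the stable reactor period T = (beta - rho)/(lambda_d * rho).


T = (beta - rho) / (lambda_d * rho)
T = (0.0075 - 0.0014) / (0.139 * 0.0014)
T = 31.346 s

31.346


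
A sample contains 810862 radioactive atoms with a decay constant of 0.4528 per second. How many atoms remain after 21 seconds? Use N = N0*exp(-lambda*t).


N = N0 * exp(-lambda * t)
N = 810862 * exp(-0.4528 * 21)
N = 60.163

60.163


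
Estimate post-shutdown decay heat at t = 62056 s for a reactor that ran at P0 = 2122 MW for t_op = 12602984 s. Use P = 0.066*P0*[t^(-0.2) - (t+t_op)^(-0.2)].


P/P0 = 0.066 * [t^(-0.2) - (t + t_op)^(-0.2)]
P/P0 = 0.066 * [62056^(-0.2) - (62056 + 12602984)^(-0.2)]
P/P0 = 0.066 * [0.1100128 - 0.03797333] = 0.004754605
P = 2122 * 0.004754605 = 10.089 MW

10.089


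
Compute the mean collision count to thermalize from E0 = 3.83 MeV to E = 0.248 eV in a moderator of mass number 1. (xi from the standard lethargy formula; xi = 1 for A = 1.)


xi = 1 + (A-1)^2/(2A)*ln((A-1)/(A+1)) = 1 (for A = 1)
n = ln(E0/E) / xi
n = ln(3.83e6 / 0.248) / 1
n = ln(1.544355e+07) / 1 = 16.553

16.553


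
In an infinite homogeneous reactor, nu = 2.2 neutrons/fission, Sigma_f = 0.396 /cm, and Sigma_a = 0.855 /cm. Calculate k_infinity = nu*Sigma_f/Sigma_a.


k_inf = nu * Sigma_f / Sigma_a
k_inf = 2.2 * 0.396 / 0.855
k_inf = 1.0189

1.0189


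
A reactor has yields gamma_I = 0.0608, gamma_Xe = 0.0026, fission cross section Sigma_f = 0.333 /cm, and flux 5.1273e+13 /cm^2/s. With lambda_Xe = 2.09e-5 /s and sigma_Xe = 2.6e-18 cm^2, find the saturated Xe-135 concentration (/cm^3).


Xe_eq = (gamma_I + gamma_Xe) * Sigma_f * phi / (lambda_Xe + sigma_Xe * phi)
Numerator = (0.0608 + 0.0026) * 0.333 * 5.1273e+13 = 1.082486e+12
Denominator = 2.09e-5 + 2.6e-18 * 5.1273e+13 = 1.542098e-04
Xe_eq = 1.082486e+12 / 1.542098e-04 = 7.0196e+15 /cm^3

7.0196e+15


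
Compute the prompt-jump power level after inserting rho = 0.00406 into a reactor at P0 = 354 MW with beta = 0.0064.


P1/P0 = beta / (beta - rho)
P1/P0 = 0.0064 / (0.0064 - 0.00406) = 2.735043
P1 = 354 * 2.735043 = 968.21 MW

968.21


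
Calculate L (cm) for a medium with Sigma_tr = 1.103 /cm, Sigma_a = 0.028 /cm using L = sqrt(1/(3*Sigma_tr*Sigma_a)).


D = 1 / (3 * Sigma_tr) = 1 / (3 * 1.103) = 0.3022061 cm
L = sqrt(D / Sigma_a)
L = sqrt(0.3022061 / 0.028)
L = 3.2853 cm

3.2853


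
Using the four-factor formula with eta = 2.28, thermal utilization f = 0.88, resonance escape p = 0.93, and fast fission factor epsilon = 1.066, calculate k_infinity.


k_inf = eta * f * p * epsilon
k_inf = 2.28 * 0.88 * 0.93 * 1.066
k_inf = 1.9891

1.9891


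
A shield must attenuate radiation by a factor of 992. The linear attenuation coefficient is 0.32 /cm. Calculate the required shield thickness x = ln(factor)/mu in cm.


x = ln(factor) / mu
x = ln(992) / 0.32
x = 21.562 cm

21.562


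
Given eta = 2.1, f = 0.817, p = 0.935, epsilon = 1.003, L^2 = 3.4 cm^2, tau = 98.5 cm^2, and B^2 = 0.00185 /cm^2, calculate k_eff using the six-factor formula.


k_inf = eta*f*p*eps = 2.1*0.817*0.935*1.003 = 1.608992
P_TNL = 1/(1 + L^2*B^2) = 1/(1 + 3.4*0.00185) = 0.9937493
P_FNL = exp(-B^2*tau) = exp(-0.00185*98.5) = 0.8334138
k_eff = k_inf * P_TNL * P_FNL = 1.608992 * 0.9937493 * 0.8334138
k_eff = 1.3326

1.3326


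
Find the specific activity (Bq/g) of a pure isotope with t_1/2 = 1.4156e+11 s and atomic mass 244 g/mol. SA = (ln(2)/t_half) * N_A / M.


lambda = ln(2) / t_half = ln(2) / 1.4156e+11 = 4.896490e-12 /s
SA = lambda * N_A / M
SA = 4.896490e-12 * 6.022e23 / 244
SA = 1.2085e+10 Bq/g

1.2085e+10


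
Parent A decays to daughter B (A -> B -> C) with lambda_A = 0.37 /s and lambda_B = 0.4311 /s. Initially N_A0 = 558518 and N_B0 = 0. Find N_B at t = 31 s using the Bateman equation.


N_B(t) = lambda_A * N_A0 / (lambda_B - lambda_A) * [exp(-lambda_A*t) - exp(-lambda_B*t)]
exp(-0.37*31) = 1.043860e-05; exp(-0.4311*31) = 1.570526e-06
N_B = 0.37 * 558518 / (0.4311 - 0.37) * (1.043860e-05 - 1.570526e-06)
N_B = 29.993

29.993


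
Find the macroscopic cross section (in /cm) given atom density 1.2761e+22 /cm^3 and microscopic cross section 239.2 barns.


Sigma = N * sigma_barns * 1e-24
Sigma = 1.2761e+22 * 239.2 * 1e-24
Sigma = 3.0524 /cm

3.0524


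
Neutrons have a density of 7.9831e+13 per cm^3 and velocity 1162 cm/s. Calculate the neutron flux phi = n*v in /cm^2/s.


phi = n * v
phi = 7.9831e+13 * 1162
phi = 9.2764e+16 /cm^2/s

9.2764e+16


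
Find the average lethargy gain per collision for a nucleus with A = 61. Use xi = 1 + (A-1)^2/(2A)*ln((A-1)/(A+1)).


xi = 1 + (A-1)^2/(2A) * ln((A-1)/(A+1))
xi = 1 + (61-1)^2/(2*61) * ln((61-1)/(61 +1))
xi = 0.032431

0.032431


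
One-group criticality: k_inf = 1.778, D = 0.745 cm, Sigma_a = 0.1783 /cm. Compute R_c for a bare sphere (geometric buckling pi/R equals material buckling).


L^2 = D / Sigma_a = 0.745 / 0.1783 = 4.178351 cm^2
B_m^2 = (k_inf - 1) / L^2 = (1.778 - 1) / 4.178351 = 0.1861979 /cm^2
For a bare sphere: B_g = pi/R, so R_c = pi / sqrt(B_m^2)
R_c = pi / sqrt(0.1861979) = 7.2805 cm

7.2805


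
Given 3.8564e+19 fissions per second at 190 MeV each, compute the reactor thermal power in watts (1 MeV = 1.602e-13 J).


P = fission_rate * E_MeV * 1.602e-13
P = 3.8564e+19 * 190 * 1.602e-13
P = 1.1738e+09 W

1.1738e+09


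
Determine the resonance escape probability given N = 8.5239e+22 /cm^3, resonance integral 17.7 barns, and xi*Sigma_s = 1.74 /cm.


p = exp(-N * I * 1e-24 / (xi*Sigma_s))
p = exp(-8.5239e+22 * 17.7 * 1e-24 / 1.74)
p = 0.42017

0.42017


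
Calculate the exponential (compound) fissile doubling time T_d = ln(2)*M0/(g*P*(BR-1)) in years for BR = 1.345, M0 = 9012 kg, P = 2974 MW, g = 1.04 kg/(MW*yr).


Breeding gain G = BR - 1 = 1.345 - 1 = 0.345
Fissile production rate = g * P * G = 1.04 * 2974 * 0.345 = 1067.0712 kg/yr
T_d = ln(2) * M0 / (g * P * G)
T_d = ln(2) * 9012 / 1067.0712 = 5.8540 yr

5.8540


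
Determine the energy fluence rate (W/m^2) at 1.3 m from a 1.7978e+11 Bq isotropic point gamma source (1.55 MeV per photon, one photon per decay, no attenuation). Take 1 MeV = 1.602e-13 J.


psi = A * E * 1.602e-13 / (4*pi*r^2)
psi = 1.7978e+11 * 1.55 * 1.602e-13 / (4*pi*1.3^2)
psi = 0.0021020 W/m^2

0.0021020


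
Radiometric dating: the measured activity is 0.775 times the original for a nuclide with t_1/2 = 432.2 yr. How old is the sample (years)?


lambda = ln(2) / t_half = ln(2) / 432.2 = 0.001603765 /yr
t = -ln(A/A0) / lambda
t = -ln(0.775) / 0.001603765
t = 158.93 yr

158.93


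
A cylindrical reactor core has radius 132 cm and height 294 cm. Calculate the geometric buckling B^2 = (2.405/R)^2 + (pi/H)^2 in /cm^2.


B^2 = (2.405/R)^2 + (pi/H)^2
B^2 = (2.405/132)^2 + (pi/294)^2
B^2 = 4.4614e-04 /cm^2

4.4614e-04


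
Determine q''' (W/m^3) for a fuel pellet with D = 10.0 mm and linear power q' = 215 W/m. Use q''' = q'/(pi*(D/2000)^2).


r = D / 2 / 1000 = 10.0 / 2 / 1000 = 0.005 m
q''' = q' / (pi * r^2)
q''' = 215 / (pi * 0.005^2)
q''' = 2.7375e+06 W/m^3

2.7375e+06


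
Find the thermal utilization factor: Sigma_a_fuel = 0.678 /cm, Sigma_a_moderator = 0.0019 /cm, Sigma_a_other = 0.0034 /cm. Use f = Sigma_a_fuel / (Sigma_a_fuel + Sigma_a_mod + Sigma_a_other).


f = Sigma_a_fuel / (Sigma_a_fuel + Sigma_a_mod + Sigma_a_other)
f = 0.678 / (0.678 + 0.0019 + 0.0034)
f = 0.99224

0.99224


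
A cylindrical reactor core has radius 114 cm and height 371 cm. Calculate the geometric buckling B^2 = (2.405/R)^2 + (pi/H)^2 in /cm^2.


B^2 = (2.405/R)^2 + (pi/H)^2
B^2 = (2.405/114)^2 + (pi/371)^2
B^2 = 5.1677e-04 /cm^2

5.1677e-04


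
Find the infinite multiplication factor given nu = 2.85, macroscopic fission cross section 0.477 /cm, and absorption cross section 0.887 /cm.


k_inf = nu * Sigma_f / Sigma_a
k_inf = 2.85 * 0.477 / 0.887
k_inf = 1.5326

1.5326


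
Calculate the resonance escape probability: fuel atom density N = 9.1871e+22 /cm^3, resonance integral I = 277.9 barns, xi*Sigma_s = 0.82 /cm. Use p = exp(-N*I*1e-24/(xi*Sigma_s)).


p = exp(-N * I * 1e-24 / (xi*Sigma_s))
p = exp(-9.1871e+22 * 277.9 * 1e-24 / 0.82)
p = 3.0068e-14

3.0068e-14


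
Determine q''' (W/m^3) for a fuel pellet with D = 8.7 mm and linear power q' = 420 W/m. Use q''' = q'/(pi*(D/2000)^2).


r = D / 2 / 1000 = 8.7 / 2 / 1000 = 0.00435 m
q''' = q' / (pi * r^2)
q''' = 420 / (pi * 0.00435^2)
q''' = 7.0651e+06 W/m^3

7.0651e+06


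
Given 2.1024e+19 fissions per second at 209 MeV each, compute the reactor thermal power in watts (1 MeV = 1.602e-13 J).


P = fission_rate * E_MeV * 1.602e-13
P = 2.1024e+19 * 209 * 1.602e-13
P = 7.0392e+08 W

7.0392e+08


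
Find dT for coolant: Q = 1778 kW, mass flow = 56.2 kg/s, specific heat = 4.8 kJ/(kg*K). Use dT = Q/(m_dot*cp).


dT = Q / (m_dot * cp)
dT = 1778 / (56.2 * 4.8)
dT = 6.5910 C

6.5910


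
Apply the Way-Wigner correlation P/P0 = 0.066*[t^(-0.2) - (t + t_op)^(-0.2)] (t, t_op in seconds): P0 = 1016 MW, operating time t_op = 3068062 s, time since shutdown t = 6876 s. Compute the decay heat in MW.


P/P0 = 0.066 * [t^(-0.2) - (t + t_op)^(-0.2)]
P/P0 = 0.066 * [6876^(-0.2) - (6876 + 3068062)^(-0.2)]
P/P0 = 0.066 * [0.1708177 - 0.05040025] = 0.007947552
P = 1016 * 0.007947552 = 8.0747 MW

8.0747


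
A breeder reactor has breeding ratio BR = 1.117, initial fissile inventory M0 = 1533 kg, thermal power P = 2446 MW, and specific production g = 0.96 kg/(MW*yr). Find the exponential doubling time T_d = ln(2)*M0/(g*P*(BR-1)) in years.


Breeding gain G = BR - 1 = 1.117 - 1 = 0.117
Fissile production rate = g * P * G = 0.96 * 2446 * 0.117 = 274.73472 kg/yr
T_d = ln(2) * M0 / (g * P * G)
T_d = ln(2) * 1533 / 274.73472 = 3.8677 yr

3.8677


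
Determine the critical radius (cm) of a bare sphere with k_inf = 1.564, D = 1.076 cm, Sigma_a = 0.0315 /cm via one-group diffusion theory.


L^2 = D / Sigma_a = 1.076 / 0.0315 = 34.15873 cm^2
B_m^2 = (k_inf - 1) / L^2 = (1.564 - 1) / 34.15873 = 0.01651115 /cm^2
For a bare sphere: B_g = pi/R, so R_c = pi / sqrt(B_m^2)
R_c = pi / sqrt(0.01651115) = 24.449 cm

24.449


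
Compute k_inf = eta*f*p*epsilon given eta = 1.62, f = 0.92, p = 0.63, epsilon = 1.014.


k_inf = eta * f * p * epsilon
k_inf = 1.62 * 0.92 * 0.63 * 1.014
k_inf = 0.95210

0.95210


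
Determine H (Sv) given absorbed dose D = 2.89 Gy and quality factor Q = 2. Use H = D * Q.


H = D * Q
H = 2.89 * 2
H = 5.7800 Sv

5.7800


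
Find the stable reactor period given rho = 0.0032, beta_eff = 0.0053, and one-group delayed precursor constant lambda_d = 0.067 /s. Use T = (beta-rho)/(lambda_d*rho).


T = (beta - rho) / (lambda_d * rho)
T = (0.0053 - 0.0032) / (0.067 * 0.0032)
T = 9.7948 s

9.7948


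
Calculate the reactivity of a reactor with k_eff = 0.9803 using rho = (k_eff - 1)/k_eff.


rho = (k_eff - 1) / k_eff
rho = (0.9803 - 1) / 0.9803
rho = -0.020096

-0.020096


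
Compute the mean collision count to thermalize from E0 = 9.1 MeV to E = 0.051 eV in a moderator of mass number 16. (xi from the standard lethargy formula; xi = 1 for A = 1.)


xi = 1 + (A-1)^2/(2A)*ln((A-1)/(A+1)) = 0.1199467 (for A = 16)
n = ln(E0/E) / xi
n = ln(9.1e6 / 0.051) / 0.1199467
n = ln(1.784314e+08) / 0.1199467 = 158.40

158.40


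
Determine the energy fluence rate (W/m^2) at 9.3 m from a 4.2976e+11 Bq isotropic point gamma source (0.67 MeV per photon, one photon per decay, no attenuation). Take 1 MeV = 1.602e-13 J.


psi = A * E * 1.602e-13 / (4*pi*r^2)
psi = 4.2976e+11 * 0.67 * 1.602e-13 / (4*pi*9.3^2)
psi = 4.2441e-05 W/m^2

4.2441e-05


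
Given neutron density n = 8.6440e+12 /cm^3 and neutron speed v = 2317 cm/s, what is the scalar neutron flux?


phi = n * v
phi = 8.6440e+12 * 2317
phi = 2.0028e+16 /cm^2/s

2.0028e+16


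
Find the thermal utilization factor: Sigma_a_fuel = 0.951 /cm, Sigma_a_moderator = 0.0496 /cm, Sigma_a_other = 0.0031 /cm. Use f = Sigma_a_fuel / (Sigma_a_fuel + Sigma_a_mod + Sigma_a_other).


f = Sigma_a_fuel / (Sigma_a_fuel + Sigma_a_mod + Sigma_a_other)
f = 0.951 / (0.951 + 0.0496 + 0.0031)
f = 0.94749

0.94749


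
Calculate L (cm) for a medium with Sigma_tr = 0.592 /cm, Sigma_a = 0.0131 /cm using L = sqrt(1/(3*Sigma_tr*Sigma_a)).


D = 1 / (3 * Sigma_tr) = 1 / (3 * 0.592) = 0.5630631 cm
L = sqrt(D / Sigma_a)
L = sqrt(0.5630631 / 0.0131)
L = 6.5561 cm

6.5561


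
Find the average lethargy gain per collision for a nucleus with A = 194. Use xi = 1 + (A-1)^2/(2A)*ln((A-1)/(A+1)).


xi = 1 + (A-1)^2/(2A) * ln((A-1)/(A+1))
xi = 1 + (194-1)^2/(2*194) * ln((194-1)/(194 +1))
xi = 0.010274

0.010274


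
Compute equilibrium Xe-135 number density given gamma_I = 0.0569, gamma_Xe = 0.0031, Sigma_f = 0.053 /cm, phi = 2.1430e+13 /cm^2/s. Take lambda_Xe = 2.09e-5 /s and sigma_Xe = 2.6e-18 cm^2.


Xe_eq = (gamma_I + gamma_Xe) * Sigma_f * phi / (lambda_Xe + sigma_Xe * phi)
Numerator = (0.0569 + 0.0031) * 0.053 * 2.1430e+13 = 6.814740e+10
Denominator = 2.09e-5 + 2.6e-18 * 2.1430e+13 = 7.661800e-05
Xe_eq = 6.814740e+10 / 7.661800e-05 = 8.8944e+14 /cm^3

8.8944e+14


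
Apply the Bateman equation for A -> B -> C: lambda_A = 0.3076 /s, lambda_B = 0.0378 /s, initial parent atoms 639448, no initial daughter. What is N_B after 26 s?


N_B(t) = lambda_A * N_A0 / (lambda_B - lambda_A) * [exp(-lambda_A*t) - exp(-lambda_B*t)]
exp(-0.3076*26) = 3.362687e-04; exp(-0.0378*26) = 0.3742617
N_B = 0.3076 * 639448 / (0.0378 - 0.3076) * (3.362687e-04 - 0.3742617)
N_B = 272606

272606


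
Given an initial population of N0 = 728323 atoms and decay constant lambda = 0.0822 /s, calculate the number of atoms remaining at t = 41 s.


N = N0 * exp(-lambda * t)
N = 728323 * exp(-0.0822 * 41)
N = 25042

25042


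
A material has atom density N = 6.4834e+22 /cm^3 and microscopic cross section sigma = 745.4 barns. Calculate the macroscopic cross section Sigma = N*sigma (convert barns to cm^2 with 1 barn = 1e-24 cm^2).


Sigma = N * sigma_barns * 1e-24
Sigma = 6.4834e+22 * 745.4 * 1e-24
Sigma = 48.327 /cm

48.327


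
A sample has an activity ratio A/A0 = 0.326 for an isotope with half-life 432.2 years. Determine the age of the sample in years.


lambda = ln(2) / t_half = ln(2) / 432.2 = 0.001603765 /yr
t = -ln(A/A0) / lambda
t = -ln(0.326) / 0.001603765
t = 698.89 yr

698.89


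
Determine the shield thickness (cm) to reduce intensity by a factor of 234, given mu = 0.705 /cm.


x = ln(factor) / mu
x = ln(234) / 0.705
x = 7.7380 cm

7.7380


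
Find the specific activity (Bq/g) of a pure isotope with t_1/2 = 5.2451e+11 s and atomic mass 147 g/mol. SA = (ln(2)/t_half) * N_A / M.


lambda = ln(2) / t_half = ln(2) / 5.2451e+11 = 1.321514e-12 /s
SA = lambda * N_A / M
SA = 1.321514e-12 * 6.022e23 / 147
SA = 5.4137e+09 Bq/g

5.4137e+09


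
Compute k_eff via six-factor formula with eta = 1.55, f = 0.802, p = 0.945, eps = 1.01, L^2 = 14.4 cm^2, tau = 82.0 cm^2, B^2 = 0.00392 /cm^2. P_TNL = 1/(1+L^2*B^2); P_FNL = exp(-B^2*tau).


k_inf = eta*f*p*eps = 1.55*0.802*0.945*1.01 = 1.186477
P_TNL = 1/(1 + L^2*B^2) = 1/(1 + 14.4*0.00392) = 0.9465681
P_FNL = exp(-B^2*tau) = exp(-0.00392*82.0) = 0.7251041
k_eff = k_inf * P_TNL * P_FNL = 1.186477 * 0.9465681 * 0.7251041
k_eff = 0.81435

0.81435


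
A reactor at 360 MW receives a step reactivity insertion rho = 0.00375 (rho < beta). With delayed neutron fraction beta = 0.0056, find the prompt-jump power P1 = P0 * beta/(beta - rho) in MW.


P1/P0 = beta / (beta - rho)
P1/P0 = 0.0056 / (0.0056 - 0.00375) = 3.027027
P1 = 360 * 3.027027 = 1089.7 MW

1089.7


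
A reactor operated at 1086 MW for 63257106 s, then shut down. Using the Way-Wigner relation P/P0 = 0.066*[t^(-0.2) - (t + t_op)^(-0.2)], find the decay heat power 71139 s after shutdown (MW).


P/P0 = 0.066 * [t^(-0.2) - (t + t_op)^(-0.2)]
P/P0 = 0.066 * [71139^(-0.2) - (71139 + 63257106)^(-0.2)]
P/P0 = 0.066 * [0.1070480 - 0.02752203] = 0.005248714
P = 1086 * 0.005248714 = 5.7001 MW

5.7001


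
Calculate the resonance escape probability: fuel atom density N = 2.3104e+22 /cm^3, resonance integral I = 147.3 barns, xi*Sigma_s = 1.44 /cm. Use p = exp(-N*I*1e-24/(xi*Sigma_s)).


p = exp(-N * I * 1e-24 / (xi*Sigma_s))
p = exp(-2.3104e+22 * 147.3 * 1e-24 / 1.44)
p = 0.094105

0.094105


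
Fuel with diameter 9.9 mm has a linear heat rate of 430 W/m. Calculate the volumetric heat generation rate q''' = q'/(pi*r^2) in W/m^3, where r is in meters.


r = D / 2 / 1000 = 9.9 / 2 / 1000 = 0.00495 m
q''' = q' / (pi * r^2)
q''' = 430 / (pi * 0.00495^2)
q''' = 5.5861e+06 W/m^3

5.5861e+06


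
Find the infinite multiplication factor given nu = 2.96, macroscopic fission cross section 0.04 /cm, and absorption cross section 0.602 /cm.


k_inf = nu * Sigma_f / Sigma_a
k_inf = 2.96 * 0.04 / 0.602
k_inf = 0.19668

0.19668


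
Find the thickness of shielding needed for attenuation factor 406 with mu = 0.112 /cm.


x = ln(factor) / mu
x = ln(406) / 0.112
x = 53.628 cm

53.628


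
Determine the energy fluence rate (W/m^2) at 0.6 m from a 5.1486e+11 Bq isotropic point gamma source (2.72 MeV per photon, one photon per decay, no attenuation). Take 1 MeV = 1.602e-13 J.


psi = A * E * 1.602e-13 / (4*pi*r^2)
psi = 5.1486e+11 * 2.72 * 1.602e-13 / (4*pi*0.6^2)
psi = 0.049592 W/m^2

0.049592


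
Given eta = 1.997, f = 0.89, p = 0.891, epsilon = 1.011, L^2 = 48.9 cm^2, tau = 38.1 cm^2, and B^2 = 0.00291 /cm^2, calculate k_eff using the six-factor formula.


k_inf = eta*f*p*eps = 1.997*0.89*0.891*1.011 = 1.601021
P_TNL = 1/(1 + L^2*B^2) = 1/(1 + 48.9*0.00291) = 0.8754275
P_FNL = exp(-B^2*tau) = exp(-0.00291*38.1) = 0.8950542
k_eff = k_inf * P_TNL * P_FNL = 1.601021 * 0.8754275 * 0.8950542
k_eff = 1.2545

1.2545


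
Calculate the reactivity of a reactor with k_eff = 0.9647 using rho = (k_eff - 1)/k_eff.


rho = (k_eff - 1) / k_eff
rho = (0.9647 - 1) / 0.9647
rho = -0.036592

-0.036592


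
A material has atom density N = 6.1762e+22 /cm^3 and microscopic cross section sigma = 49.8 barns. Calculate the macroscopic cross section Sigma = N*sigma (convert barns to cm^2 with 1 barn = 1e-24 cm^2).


Sigma = N * sigma_barns * 1e-24
Sigma = 6.1762e+22 * 49.8 * 1e-24
Sigma = 3.0757 /cm

3.0757


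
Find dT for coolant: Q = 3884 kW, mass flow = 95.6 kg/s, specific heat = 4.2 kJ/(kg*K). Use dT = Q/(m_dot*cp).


dT = Q / (m_dot * cp)
dT = 3884 / (95.6 * 4.2)
dT = 9.6732 C

9.6732


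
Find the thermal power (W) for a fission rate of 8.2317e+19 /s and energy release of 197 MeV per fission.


P = fission_rate * E_MeV * 1.602e-13
P = 8.2317e+19 * 197 * 1.602e-13
P = 2.5979e+09 W

2.5979e+09


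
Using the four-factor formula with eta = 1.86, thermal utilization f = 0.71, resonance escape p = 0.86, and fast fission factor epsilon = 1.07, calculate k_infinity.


k_inf = eta * f * p * epsilon
k_inf = 1.86 * 0.71 * 0.86 * 1.07
k_inf = 1.2152

1.2152


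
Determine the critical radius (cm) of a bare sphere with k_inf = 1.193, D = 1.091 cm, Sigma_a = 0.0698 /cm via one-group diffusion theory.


L^2 = D / Sigma_a = 1.091 / 0.0698 = 15.63037 cm^2
B_m^2 = (k_inf - 1) / L^2 = (1.193 - 1) / 15.63037 = 0.01234776 /cm^2
For a bare sphere: B_g = pi/R, so R_c = pi / sqrt(B_m^2)
R_c = pi / sqrt(0.01234776) = 28.272 cm

28.272


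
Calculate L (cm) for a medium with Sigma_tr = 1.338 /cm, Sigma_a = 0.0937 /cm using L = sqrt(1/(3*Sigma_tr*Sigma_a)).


D = 1 / (3 * Sigma_tr) = 1 / (3 * 1.338) = 0.2491281 cm
L = sqrt(D / Sigma_a)
L = sqrt(0.2491281 / 0.0937)
L = 1.6306 cm

1.6306


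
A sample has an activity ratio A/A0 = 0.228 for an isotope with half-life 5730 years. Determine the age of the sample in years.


lambda = ln(2) / t_half = ln(2) / 5730 = 1.209681e-04 /yr
t = -ln(A/A0) / lambda
t = -ln(0.228) / 1.209681e-04
t = 12221 yr

12221


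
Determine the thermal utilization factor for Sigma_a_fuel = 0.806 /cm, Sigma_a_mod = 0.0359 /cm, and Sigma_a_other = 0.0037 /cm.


f = Sigma_a_fuel / (Sigma_a_fuel + Sigma_a_mod + Sigma_a_other)
f = 0.806 / (0.806 + 0.0359 + 0.0037)
f = 0.95317

0.95317


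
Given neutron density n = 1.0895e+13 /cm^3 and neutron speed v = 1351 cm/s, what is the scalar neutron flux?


phi = n * v
phi = 1.0895e+13 * 1351
phi = 1.4719e+16 /cm^2/s

1.4719e+16


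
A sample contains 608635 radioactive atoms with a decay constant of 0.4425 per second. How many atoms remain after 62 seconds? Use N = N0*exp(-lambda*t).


N = N0 * exp(-lambda * t)
N = 608635 * exp(-0.4425 * 62)
N = 7.4044e-07

7.4044e-07


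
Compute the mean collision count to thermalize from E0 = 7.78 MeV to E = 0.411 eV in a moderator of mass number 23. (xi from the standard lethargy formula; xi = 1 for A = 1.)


xi = 1 + (A-1)^2/(2A)*ln((A-1)/(A+1)) = 0.08448899 (for A = 23)
n = ln(E0/E) / xi
n = ln(7.78e6 / 0.411) / 0.08448899
n = ln(1.892944e+07) / 0.08448899 = 198.32

198.32
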